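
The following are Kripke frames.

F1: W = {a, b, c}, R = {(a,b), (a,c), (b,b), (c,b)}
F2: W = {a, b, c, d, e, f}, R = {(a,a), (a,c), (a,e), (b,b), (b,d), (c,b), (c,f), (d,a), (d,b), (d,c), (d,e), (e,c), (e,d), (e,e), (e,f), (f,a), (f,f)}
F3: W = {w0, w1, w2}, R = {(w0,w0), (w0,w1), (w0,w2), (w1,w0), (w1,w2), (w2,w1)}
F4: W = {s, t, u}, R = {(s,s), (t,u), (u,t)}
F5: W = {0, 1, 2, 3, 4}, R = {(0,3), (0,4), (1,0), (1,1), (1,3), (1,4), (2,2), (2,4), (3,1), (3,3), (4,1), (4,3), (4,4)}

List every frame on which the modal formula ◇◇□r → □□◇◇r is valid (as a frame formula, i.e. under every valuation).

The schema corresponds to a generalized confluence (Geach) condition: ∀x ∀y ∀z ((xR²y ∧ xR²z) → ∃w (yRw ∧ zR²w)).
F1: condition met.
F2: fails — aR²b, aR²f but no w with bRw and fR²w.
F3: fails — w0R²w2, w0R²w2 but no w with w2Rw and w2R²w.
F4: fails — tR²t, tR²t but no w with tRw and tR²w.
F5: condition met.
Valid on: F1, F5.

F1, F5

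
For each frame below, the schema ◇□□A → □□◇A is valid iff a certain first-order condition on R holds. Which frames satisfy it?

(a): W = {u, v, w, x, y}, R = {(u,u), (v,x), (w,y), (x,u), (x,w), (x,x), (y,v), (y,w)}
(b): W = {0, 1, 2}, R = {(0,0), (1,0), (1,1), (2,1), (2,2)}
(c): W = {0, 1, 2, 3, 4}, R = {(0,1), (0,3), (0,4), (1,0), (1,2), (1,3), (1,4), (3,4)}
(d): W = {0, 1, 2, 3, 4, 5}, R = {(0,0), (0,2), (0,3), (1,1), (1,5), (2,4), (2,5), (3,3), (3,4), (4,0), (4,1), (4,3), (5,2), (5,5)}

The schema corresponds to a generalized confluence (Geach) condition: ∀x ∀y ∀z ((xRy ∧ xR²z) → ∃w (yR²w ∧ zRw)).
(a): fails — xRu, xR²w but no t with uR²t and wRt.
(b): satisfies the condition.
(c): fails — 0R1, 0R²2 but no w with 1R²w and 2Rw.
(d): fails — 0R3, 0R²5 but no w with 3R²w and 5Rw.

(b)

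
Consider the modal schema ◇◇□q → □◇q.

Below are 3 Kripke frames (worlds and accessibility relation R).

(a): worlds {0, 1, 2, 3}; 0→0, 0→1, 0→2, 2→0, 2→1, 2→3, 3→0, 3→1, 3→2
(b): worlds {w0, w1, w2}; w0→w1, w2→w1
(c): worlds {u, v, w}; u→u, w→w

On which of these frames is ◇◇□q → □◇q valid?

(b), (c)

The schema corresponds to a generalized confluence (Geach) condition: ∀x ∀y ∀z ((xR²y ∧ xRz) → ∃w (yRw ∧ zRw)).
(a): fails — 0R²0, 0R1 but no w with 0Rw and 1Rw.
(b): condition met.
(c): condition met.
Valid on: (b), (c).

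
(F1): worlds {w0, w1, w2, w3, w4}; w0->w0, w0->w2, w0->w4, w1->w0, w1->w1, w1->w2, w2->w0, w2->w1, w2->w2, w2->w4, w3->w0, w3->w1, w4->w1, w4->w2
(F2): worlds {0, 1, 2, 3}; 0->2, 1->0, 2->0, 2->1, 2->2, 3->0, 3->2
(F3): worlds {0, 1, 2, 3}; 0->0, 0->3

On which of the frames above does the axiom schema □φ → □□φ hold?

This is the axiom for transitivity; its first-order frame correspondent is ∀x ∀y ∀z (Rxy ∧ Ryz → Rxz).
(F1): fails — Rw1w0 and Rw0w4 but not Rw1w4.
(F2): fails — R10 and R02 but not R12.
(F3): holds.

(F3)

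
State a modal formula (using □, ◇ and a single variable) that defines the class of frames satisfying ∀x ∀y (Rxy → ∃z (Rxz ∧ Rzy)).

□□q → □q

A defining formula is □□q → □q (the C4 axiom).
Suppose □□q→□q is valid. Take Rxy and set V(q)={w : xR²w}. Then □□q at x, so □q at x, so q at y, i.e. ∃z(Rxz∧Rzy).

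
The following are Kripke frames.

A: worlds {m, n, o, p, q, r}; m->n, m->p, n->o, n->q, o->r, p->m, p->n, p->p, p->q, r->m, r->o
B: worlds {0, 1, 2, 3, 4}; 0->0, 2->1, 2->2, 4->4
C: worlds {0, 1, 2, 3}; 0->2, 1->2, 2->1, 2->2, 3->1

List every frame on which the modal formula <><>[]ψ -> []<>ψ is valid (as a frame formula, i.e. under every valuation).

C

This is the axiom for a generalized confluence (Geach) condition; its first-order frame correspondent is forall x forall y forall z ((x R^2 y & xRz) -> exists w (yRw & zRw)).
A: fails — mR²m, mRn but no w with mRw and nRw.
B: fails — 2R²1, 2R1 but no w with 1Rw and 1Rw.
C: ✓.
Valid on: C.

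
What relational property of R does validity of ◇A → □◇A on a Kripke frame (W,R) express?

the Euclidean property

This schema is the 5 axiom.
It corresponds to the Euclidean property: ∀x ∀y ∀z (Rxy ∧ Rxz → Ryz).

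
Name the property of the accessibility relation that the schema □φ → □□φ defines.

Transitivity

Suppose □φ→□□φ is valid. Take Rxy, Ryz and set V(φ)={w : Rxw}. Then □φ at x, so □□φ at x, so □φ at y, so φ at z, i.e. Rxz.
Conversely, any frame satisfying ∀x ∀y ∀z (Rxy ∧ Ryz → Rxz) validates the schema.
Frame condition: ∀x ∀y ∀z (Rxy ∧ Ryz → Rxz).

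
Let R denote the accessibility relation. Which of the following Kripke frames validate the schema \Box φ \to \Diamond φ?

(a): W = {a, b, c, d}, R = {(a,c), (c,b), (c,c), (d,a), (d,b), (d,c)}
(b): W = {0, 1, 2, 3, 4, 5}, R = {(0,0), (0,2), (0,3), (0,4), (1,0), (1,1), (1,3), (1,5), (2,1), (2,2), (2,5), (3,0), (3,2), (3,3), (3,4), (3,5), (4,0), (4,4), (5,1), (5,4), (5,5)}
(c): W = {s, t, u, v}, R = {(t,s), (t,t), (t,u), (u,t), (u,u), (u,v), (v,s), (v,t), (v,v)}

Frame correspondent (Sahlqvist): \forall x \exists y Rxy — i.e. seriality.
(a): fails — world b has no successor.
(b): ✓.
(c): fails — world s has no successor.
Valid on: (b).

(b)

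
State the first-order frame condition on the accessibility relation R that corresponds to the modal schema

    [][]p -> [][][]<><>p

forall x forall z (x R^3 z -> exists w (x R^2 w & z R^2 w))

This is a Sahlqvist (Geach-type) schema ◇^0□^2p → □^3◇^2p.
First-order correspondent: forall x forall z (x R^3 z -> exists w (x R^2 w & z R^2 w)).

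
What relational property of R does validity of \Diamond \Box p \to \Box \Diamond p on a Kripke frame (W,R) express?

Convergence

Suppose ◇□p→□◇p is valid. Take Rxy, Rxz and set V(p)={w : Ryw}. Then □p at y so ◇□p at x, so □◇p at x, so ◇p at z, giving w with Rzw and Ryw.
Conversely, on a frame with convergence the schema holds at every world under every valuation.
Frame condition: \forall x \forall y \forall z (Rxy \wedge Rxz \to \exists w (Ryw \wedge Rzw)).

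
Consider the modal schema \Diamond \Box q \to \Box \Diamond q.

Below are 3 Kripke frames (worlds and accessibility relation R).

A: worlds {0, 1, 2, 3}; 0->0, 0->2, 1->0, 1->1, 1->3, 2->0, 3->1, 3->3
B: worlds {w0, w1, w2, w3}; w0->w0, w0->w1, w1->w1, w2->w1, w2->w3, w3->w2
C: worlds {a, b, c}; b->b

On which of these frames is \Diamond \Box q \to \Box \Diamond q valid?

C

Frame correspondent (Sahlqvist): \forall x \forall y \forall z (Rxy \wedge Rxz \to \exists w (Ryw \wedge Rzw)) — i.e. convergence.
A: fails — R10 and R13 but 0 and 3 have no common successor.
B: fails — Rw2w1 and Rw2w3 but w1 and w3 have no common successor.
C: ✓.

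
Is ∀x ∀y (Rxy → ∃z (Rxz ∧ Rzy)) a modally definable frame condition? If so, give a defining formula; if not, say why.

Definable; □□p → □p defines it

Yes: it is density, defined by the C4 schema □□p → □p.
Suppose □□p→□p is valid. Take Rxy and set V(p)={w : xR²w}. Then □□p at x, so □p at x, so p at y, i.e. ∃z(Rxz∧Rzy).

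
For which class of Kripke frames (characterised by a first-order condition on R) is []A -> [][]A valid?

Transitivity

This is the 4 axiom.
It corresponds to transitivity: forall x forall y forall z (Rxy & Ryz -> Rxz).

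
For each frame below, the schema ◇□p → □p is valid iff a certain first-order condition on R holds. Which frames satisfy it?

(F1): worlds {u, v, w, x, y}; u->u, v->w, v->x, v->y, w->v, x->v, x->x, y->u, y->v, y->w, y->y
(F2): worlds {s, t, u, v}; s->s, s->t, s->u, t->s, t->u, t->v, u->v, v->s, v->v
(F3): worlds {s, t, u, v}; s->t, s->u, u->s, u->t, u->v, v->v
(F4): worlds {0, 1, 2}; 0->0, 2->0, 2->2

This is the axiom for the Euclidean property; its first-order frame correspondent is ∀x ∀y ∀z (Rxy ∧ Rxz → Ryz).
(F1): fails — Rvw and Rvw but not Rww.
(F2): fails — Rsu and Rsu but not Ruu.
(F3): fails — Rsu and Rsu but not Ruu.
(F4): fails — R20 and R22 but not R02.
Valid on no frame.

none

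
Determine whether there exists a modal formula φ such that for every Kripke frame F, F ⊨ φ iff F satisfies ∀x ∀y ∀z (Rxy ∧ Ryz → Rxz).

Definable; □q → □□q defines it

The condition is transitivity. A defining modal formula is □q → □□q.
Suppose □q→□□q is valid. Take Rxy, Ryz and set V(q)={w : Rxw}. Then □q at x, so □□q at x, so □q at y, so q at z, i.e. Rxz.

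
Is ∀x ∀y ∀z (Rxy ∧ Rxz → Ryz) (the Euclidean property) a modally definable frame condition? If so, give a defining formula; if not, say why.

Yes, by ◇r → □◇r

The condition is the Euclidean property. A defining modal formula is ◇r → □◇r.
Suppose ◇r→□◇r is valid. Take Rxy, Rxz and set V(r)={y}. Then ◇r at x, so □◇r at x, so ◇r at z, so some w with Rzw has r; w=y, i.e. Rzy. By symmetry of the argument, Ryz.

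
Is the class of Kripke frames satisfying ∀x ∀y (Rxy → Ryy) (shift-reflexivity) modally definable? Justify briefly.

This is a Sahlqvist condition; the T□ axiom □(□q → q) defines it.
Suppose □(□q→q) is valid. Take Rxy and set V(q)={w : Ryw}. Then at y, □q holds; since □(□q→q) at x, □q→q at y, so q at y, i.e. Ryy.

Yes, by □(□q → q)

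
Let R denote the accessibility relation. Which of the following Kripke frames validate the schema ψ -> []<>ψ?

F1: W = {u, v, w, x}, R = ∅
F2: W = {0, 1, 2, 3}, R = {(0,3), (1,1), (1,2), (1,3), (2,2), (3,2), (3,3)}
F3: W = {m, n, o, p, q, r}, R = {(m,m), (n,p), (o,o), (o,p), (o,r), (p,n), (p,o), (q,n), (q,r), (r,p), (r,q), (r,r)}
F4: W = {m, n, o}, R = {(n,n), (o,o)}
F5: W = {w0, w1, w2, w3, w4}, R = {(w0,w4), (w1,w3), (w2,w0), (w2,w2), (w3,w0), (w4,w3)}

F1, F4

Frame correspondent (Sahlqvist): forall x forall y (Rxy -> Ryx) — i.e. symmetry.
F1: holds.
F2: fails — R32 but not R23.
F3: fails — Ror but not Rro.
F4: holds.
F5: fails — Rw0w4 but not Rw4w0.
Valid on: F1, F4.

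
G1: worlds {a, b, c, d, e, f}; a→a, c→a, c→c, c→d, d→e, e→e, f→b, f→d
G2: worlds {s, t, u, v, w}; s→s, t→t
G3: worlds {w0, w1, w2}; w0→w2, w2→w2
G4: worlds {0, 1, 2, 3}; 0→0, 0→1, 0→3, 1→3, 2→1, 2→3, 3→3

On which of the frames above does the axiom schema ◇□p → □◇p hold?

Frame correspondent (Sahlqvist): ∀x ∀y ∀z (Rxy ∧ Rxz → ∃w (Ryw ∧ Rzw)) — i.e. convergence.
G1: fails — Rcc and Rcd but c and d have no common successor.
G2: ✓.
G3: ✓.
G4: ✓.
Valid on: G2, G3, G4.

G2, G3, G4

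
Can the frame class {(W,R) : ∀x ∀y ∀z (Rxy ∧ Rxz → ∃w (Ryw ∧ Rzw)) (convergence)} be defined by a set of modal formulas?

This is a Sahlqvist condition; the .2 axiom ◇□q → □◇q defines it.
Suppose ◇□q→□◇q is valid. Take Rxy, Rxz and set V(q)={w : Ryw}. Then □q at y so ◇□q at x, so □◇q at x, so ◇q at z, giving w with Rzw and Ryw.

Definable; ◇□q → □◇q defines it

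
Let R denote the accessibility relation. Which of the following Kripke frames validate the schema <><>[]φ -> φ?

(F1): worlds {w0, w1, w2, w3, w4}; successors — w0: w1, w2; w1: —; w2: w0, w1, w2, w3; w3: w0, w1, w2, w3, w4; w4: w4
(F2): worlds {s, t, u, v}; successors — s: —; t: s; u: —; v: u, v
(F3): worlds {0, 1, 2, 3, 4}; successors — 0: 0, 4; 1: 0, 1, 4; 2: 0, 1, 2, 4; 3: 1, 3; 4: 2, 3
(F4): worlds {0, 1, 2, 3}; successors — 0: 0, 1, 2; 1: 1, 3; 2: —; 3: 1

none

This is the axiom for a generalized confluence (Geach) condition; its first-order frame correspondent is forall x forall y (x R^2 y -> exists w (yRw & x = w)).
(F1): fails — w0R²w0 but no w with w0Rw and w0=w.
(F2): fails — vR²u but no w with uRw and v=w.
(F3): fails — 0R²3 but no w with 3Rw and 0=w.
(F4): fails — 0R²1 but no w with 1Rw and 0=w.
Valid on no frame.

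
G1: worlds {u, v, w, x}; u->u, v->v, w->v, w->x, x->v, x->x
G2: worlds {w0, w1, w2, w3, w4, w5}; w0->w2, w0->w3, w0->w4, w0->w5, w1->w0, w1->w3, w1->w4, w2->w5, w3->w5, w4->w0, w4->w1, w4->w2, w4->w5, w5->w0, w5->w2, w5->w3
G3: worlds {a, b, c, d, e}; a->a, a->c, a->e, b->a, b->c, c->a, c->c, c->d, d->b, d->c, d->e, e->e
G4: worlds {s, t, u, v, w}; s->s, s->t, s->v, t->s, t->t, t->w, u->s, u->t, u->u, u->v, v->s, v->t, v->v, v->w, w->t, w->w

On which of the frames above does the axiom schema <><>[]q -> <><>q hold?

G1, G3, G4

Frame correspondent (Sahlqvist): forall x forall y (x R^2 y -> exists w (yRw & x R^2 w)) — i.e. a generalized confluence (Geach) condition.
G1: satisfies the condition.
G2: fails — w2R²w2 but no w with w2Rw and w2R²w.
G3: satisfies the condition.
G4: satisfies the condition.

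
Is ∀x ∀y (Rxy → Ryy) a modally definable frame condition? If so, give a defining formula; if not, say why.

The condition is shift-reflexivity. A defining modal formula is □(□r → r).
Suppose □(□r→r) is valid. Take Rxy and set V(r)={w : Ryw}. Then at y, □r holds; since □(□r→r) at x, □r→r at y, so r at y, i.e. Ryy.

Yes — defined by □(□r → r)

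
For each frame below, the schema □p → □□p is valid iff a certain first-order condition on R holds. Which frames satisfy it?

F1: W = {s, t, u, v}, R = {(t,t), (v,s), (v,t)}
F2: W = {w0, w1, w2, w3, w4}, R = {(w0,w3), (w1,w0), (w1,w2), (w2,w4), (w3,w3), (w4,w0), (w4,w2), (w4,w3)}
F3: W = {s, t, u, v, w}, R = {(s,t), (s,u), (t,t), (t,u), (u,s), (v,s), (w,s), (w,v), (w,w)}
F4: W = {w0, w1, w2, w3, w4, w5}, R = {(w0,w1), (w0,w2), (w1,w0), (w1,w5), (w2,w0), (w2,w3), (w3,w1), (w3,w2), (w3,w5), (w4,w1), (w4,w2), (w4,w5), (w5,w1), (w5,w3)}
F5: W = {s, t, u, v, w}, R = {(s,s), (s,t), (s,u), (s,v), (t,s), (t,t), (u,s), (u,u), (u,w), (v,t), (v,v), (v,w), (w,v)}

Frame correspondent (Sahlqvist): ∀x ∀y ∀z (Rxy ∧ Ryz → Rxz) — i.e. transitivity.
F1: condition met.
F2: fails — Rw1w2 and Rw2w4 but not Rw1w4.
F3: fails — Rus and Rsu but not Ruu.
F4: fails — Rw1w5 and Rw5w1 but not Rw1w1.
F5: fails — Ruw and Rwv but not Ruv.

F1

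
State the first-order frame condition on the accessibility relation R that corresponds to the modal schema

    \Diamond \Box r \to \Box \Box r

This is a Sahlqvist (Geach-type) schema ◇^1□^1r → □^2◇^0r.
Minimal-valuation argument: fix x; take any y with xR^1y and any z with xR^2z. Set V(r) to the set of worlds R-reachable from y in exactly 1 step. Then □^1r holds at y, so the antecedent holds at x; validity forces ◇^0r at z, giving a w with zR^0w and yR^1w.
First-order correspondent: \forall x \forall y \forall z ((xRy \wedge x R^2 z) \to \exists w (yRw \wedge z = w)).

\forall x \forall y \forall z ((xRy \wedge x R^2 z) \to \exists w (yRw \wedge z = w))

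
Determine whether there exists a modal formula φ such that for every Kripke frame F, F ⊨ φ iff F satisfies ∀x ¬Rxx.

No

If a class were modally definable it would be closed under surjective bounded morphisms (Goldblatt–Thomason).
The 3-cycle (worlds a,b,c with a→b→c→a) is irreflexive, and the map sending every world to a single reflexive point • is a surjective bounded morphism (forth: every edge maps to (•,•); back: every world has a successor). So any modal formula valid on the 3-cycle is also valid on the reflexive point, which is not irreflexive.
Hence irreflexivity is not modally definable.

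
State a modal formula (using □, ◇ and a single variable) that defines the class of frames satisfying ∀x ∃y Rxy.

□ψ → ◇ψ

The condition is seriality. The D schema □ψ → ◇ψ defines it.
Suppose □ψ→◇ψ is valid. At any x set V(ψ)=W. Then □ψ at x, so ◇ψ at x, so x has a successor.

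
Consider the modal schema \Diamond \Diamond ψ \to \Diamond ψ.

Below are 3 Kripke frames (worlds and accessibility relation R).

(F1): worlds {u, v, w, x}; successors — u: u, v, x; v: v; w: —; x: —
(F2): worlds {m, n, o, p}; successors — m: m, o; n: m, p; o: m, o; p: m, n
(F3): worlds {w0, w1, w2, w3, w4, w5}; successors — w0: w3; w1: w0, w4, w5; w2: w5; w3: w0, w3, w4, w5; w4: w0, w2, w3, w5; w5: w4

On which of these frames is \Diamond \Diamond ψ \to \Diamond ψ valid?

(F1)

This is the axiom for transitivity; its first-order frame correspondent is \forall x \forall y \forall z (Rxy \wedge Ryz \to Rxz).
(F1): holds.
(F2): fails — Rpm and Rmo but not Rpo.
(F3): fails — Rw1w0 and Rw0w3 but not Rw1w3.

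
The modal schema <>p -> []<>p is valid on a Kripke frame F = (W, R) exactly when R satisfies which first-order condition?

Suppose ◇p→□◇p is valid. Take Rxy, Rxz and set V(p)={y}. Then ◇p at x, so □◇p at x, so ◇p at z, so some w with Rzw has p; w=y, i.e. Rzy. By symmetry of the argument, Ryz.
The converse is a direct semantic check.
So the correspondent is the Euclidean property.

the Euclidean property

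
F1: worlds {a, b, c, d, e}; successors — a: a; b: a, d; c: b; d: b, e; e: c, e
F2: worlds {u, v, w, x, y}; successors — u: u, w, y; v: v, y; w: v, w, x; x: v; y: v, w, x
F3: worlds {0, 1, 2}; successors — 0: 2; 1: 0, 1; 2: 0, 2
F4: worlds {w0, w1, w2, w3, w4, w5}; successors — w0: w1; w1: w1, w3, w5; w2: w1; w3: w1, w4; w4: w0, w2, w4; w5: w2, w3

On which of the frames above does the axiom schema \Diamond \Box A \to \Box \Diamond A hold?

The schema corresponds to convergence: \forall x \forall y \forall z (Rxy \wedge Rxz \to \exists w (Ryw \wedge Rzw)).
F1: fails — Rba and Rbd but a and d have no common successor.
F2: holds.
F3: fails — R10 and R11 but 0 and 1 have no common successor.
F4: fails — Rw1w5 and Rw1w3 but w5 and w3 have no common successor.
Valid on: F2.

F2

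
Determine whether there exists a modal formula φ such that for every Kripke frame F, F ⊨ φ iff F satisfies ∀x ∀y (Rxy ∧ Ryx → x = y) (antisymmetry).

No — not modally definable

If a class were modally definable it would be closed under surjective bounded morphisms (Goldblatt–Thomason).
The 6-cycle (worlds s,t,u,v,w,x with s→t→u→v→w→x→s) is antisymmetric. Sending even-indexed worlds to • and odd-indexed worlds to ∘ is a surjective bounded morphism onto the two-world frame with •↔∘, which is not antisymmetric.
So no modal formula (or set of formulas) defines exactly the antisymmetric frames.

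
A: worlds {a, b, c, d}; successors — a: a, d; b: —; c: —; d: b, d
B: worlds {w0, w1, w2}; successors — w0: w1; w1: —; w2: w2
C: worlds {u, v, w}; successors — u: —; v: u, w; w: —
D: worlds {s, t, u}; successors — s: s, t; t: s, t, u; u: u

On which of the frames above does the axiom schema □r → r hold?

D

The schema corresponds to reflexivity: ∀x Rxx.
A: fails — world b does not see itself.
B: fails — world w0 does not see itself.
C: fails — world u does not see itself.
D: ✓.
Valid on: D.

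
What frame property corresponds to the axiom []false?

□⊥ is valid iff no world has any successor (otherwise □⊥ fails at any world with one).

emptiness of R: forall x forall y ~Rxy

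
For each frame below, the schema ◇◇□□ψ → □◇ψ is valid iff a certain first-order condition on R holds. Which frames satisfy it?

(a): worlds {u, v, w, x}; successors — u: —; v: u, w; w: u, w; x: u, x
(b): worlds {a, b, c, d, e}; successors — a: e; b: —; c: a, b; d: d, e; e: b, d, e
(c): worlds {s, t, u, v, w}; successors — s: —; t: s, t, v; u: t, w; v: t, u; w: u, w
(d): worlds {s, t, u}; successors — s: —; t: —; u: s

(d)

Frame correspondent (Sahlqvist): ∀x ∀y ∀z ((xR²y ∧ xRz) → ∃w (yR²w ∧ zRw)) — i.e. a generalized confluence (Geach) condition.
(a): fails — vR²u, vRu but no t with uR²t and uRt.
(b): fails — aR²b, aRe but no w with bR²w and eRw.
(c): fails — tR²s, tRs but no w* with sR²w* and sRw*.
(d): condition met.
Valid on: (d).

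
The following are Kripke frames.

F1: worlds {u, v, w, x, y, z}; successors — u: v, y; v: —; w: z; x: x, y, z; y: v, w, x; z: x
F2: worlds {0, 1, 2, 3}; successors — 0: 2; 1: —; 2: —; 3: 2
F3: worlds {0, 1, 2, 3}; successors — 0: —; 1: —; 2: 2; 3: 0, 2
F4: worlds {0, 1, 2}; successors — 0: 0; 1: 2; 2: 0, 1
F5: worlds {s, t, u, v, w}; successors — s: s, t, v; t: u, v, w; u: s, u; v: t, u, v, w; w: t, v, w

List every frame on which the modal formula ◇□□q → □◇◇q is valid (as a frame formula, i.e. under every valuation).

F4, F5

This is the axiom for a generalized confluence (Geach) condition; its first-order frame correspondent is ∀x ∀y ∀z ((xRy ∧ xRz) → ∃w (yR²w ∧ zR²w)).
F1: fails — uRv, uRv but no t with vR²t and vR²t.
F2: fails — 0R2, 0R2 but no w with 2R²w and 2R²w.
F3: fails — 3R0, 3R0 but no w with 0R²w and 0R²w.
F4: ✓.
F5: ✓.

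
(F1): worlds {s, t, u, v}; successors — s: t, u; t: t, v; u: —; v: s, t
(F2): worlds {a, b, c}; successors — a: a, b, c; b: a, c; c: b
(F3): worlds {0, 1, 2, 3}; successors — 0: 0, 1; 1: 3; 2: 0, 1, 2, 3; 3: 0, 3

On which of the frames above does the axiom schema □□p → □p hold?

(F3)

The schema corresponds to density: ∀x ∀y (Rxy → ∃z (Rxz ∧ Rzy)).
(F1): fails — Rvs but no z with Rvz and Rzs.
(F2): fails — Rcb but no z with Rcz and Rzb.
(F3): satisfies the condition.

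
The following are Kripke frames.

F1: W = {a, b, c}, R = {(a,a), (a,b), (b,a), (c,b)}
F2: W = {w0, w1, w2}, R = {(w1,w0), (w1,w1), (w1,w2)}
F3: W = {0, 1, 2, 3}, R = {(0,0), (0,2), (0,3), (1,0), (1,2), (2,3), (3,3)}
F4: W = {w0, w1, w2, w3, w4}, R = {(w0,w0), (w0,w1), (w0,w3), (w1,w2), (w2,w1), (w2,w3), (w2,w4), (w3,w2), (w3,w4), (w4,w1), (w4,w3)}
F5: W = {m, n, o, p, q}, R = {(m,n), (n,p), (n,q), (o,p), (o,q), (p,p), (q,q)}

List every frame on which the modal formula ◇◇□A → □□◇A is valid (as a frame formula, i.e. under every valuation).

F1, F3

Frame correspondent (Sahlqvist): ∀x ∀y ∀z ((xR²y ∧ xR²z) → ∃w (yRw ∧ zRw)) — i.e. a generalized confluence (Geach) condition.
F1: satisfies the condition.
F2: fails — w1R²w0, w1R²w0 but no w with w0Rw and w0Rw.
F3: satisfies the condition.
F4: fails — w0R²w0, w0R²w1 but no w with w0Rw and w1Rw.
F5: fails — mR²p, mR²q but no w with pRw and qRw.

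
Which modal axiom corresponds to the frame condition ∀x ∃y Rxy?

□q → ◇q

This is seriality; the standard corresponding axiom is D: □q → ◇q.
Suppose □q→◇q is valid. At any x set V(q)=W. Then □q at x, so ◇q at x, so x has a successor.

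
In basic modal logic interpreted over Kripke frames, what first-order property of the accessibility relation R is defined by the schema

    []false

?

emptiness of R: forall x forall y ~Rxy

□⊥ is valid iff no world has any successor (otherwise □⊥ fails at any world with one).
Conversely, any frame satisfying forall x forall y ~Rxy validates the schema.
Frame condition: forall x forall y ~Rxy.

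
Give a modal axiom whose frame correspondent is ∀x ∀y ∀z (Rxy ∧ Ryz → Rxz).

A defining formula is □s → □□s (the 4 axiom).
Suppose □s→□□s is valid. Take Rxy, Ryz and set V(s)={w : Rxw}. Then □s at x, so □□s at x, so □s at y, so s at z, i.e. Rxz.

□s → □□s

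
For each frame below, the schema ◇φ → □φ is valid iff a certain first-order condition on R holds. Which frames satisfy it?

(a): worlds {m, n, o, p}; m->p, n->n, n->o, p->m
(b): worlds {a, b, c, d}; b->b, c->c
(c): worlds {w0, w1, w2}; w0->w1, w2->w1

This is the axiom for partial functionality; its first-order frame correspondent is ∀x ∀y ∀z (Rxy ∧ Rxz → y = z).
(a): fails — n sees both n and o.
(b): holds.
(c): holds.

(b), (c)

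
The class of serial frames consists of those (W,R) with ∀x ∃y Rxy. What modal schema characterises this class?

This is seriality; the standard corresponding axiom is D: □s → ◇s.
Suppose □s→◇s is valid. At any x set V(s)=W. Then □s at x, so ◇s at x, so x has a successor.

□s → ◇s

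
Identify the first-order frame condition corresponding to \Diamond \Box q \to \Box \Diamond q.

convergence

This is the .2 axiom.
It corresponds to convergence: \forall x \forall y \forall z (Rxy \wedge Rxz \to \exists w (Ryw \wedge Rzw)).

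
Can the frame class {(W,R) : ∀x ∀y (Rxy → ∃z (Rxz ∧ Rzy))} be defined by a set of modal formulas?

Yes, by □□q → □q

This is a Sahlqvist condition; the C4 axiom □□q → □q defines it.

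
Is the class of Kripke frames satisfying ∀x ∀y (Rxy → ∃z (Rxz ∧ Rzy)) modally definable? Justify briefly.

Yes, by □□q → □q

The condition is density. A defining modal formula is □□q → □q.
Suppose □□q→□q is valid. Take Rxy and set V(q)={w : xR²w}. Then □□q at x, so □q at x, so q at y, i.e. ∃z(Rxz∧Rzy).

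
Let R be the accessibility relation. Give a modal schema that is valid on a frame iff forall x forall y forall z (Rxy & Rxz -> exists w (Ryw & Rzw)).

◇□s → □◇s

The condition is convergence. The .2 schema ◇□s → □◇s defines it.
Suppose ◇□s→□◇s is valid. Take Rxy, Rxz and set V(s)={w : Ryw}. Then □s at y so ◇□s at x, so □◇s at x, so ◇s at z, giving w with Rzw and Ryw.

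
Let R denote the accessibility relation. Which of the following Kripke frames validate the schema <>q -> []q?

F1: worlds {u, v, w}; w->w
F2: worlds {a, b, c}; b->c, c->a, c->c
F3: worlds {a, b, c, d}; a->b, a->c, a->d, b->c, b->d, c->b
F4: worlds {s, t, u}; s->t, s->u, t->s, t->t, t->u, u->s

F1

This is the axiom for partial functionality; its first-order frame correspondent is forall x forall y forall z (Rxy & Rxz -> y = z).
F1: ✓.
F2: fails — c sees both a and c.
F3: fails — a sees both b and c.
F4: fails — s sees both t and u.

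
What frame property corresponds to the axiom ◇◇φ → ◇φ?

Equivalently (dual form): □φ → □□φ.
Suppose □φ→□□φ is valid. Take Rxy, Ryz and set V(φ)={w : Rxw}. Then □φ at x, so □□φ at x, so □φ at y, so φ at z, i.e. Rxz.

transitivity: ∀x ∀y ∀z (Rxy ∧ Ryz → Rxz)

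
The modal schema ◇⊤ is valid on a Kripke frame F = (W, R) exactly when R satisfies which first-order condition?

seriality: ∀x ∃y Rxy

◇⊤ holds at w iff w has a successor, so frame-validity of ◇⊤ is exactly seriality. Equivalently via □p → ◇p:
Suppose □p→◇p is valid. At any x set V(p)=W. Then □p at x, so ◇p at x, so x has a successor.
The converse is a direct semantic check.
Frame condition: ∀x ∃y Rxy.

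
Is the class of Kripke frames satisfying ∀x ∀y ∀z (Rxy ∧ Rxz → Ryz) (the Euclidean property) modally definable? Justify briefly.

This is a Sahlqvist condition; the 5 axiom ◇p → □◇p defines it.

Definable; ◇p → □◇p defines it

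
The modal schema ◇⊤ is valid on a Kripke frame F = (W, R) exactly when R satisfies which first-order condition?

seriality: ∀x ∃y Rxy

◇⊤ holds at w iff w has a successor, so frame-validity of ◇⊤ is exactly seriality. Equivalently via □A → ◇A:
Suppose □A→◇A is valid. At any x set V(A)=W. Then □A at x, so ◇A at x, so x has a successor.
Conversely, any frame satisfying ∀x ∃y Rxy validates the schema.
So the correspondent is seriality.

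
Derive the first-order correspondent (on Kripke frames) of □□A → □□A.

This is a Sahlqvist (Geach-type) schema ◇^0□^2A → □^2◇^0A.
Minimal-valuation argument: fix x; take any y with xR^0y and any z with xR^2z. Set V(A) to the set of worlds R-reachable from y in exactly 2 steps. Then □^2A holds at y, so the antecedent holds at x; validity forces ◇^0A at z, giving a w with zR^0w and yR^2w.
First-order correspondent: ∀x ∀z (xR²z → ∃w (xR²w ∧ z = w)).

∀x ∀z (xR²z → ∃w (xR²w ∧ z = w))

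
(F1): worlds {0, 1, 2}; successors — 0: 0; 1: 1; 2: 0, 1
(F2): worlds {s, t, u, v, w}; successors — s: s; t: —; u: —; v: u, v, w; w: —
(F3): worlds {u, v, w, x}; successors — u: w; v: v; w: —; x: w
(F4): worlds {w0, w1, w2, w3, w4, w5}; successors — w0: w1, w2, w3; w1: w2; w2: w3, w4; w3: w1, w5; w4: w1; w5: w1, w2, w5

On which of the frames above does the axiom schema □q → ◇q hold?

(F1), (F4)

This is the axiom for seriality; its first-order frame correspondent is ∀x ∃y Rxy.
(F1): condition met.
(F2): fails — world t has no successor.
(F3): fails — world w has no successor.
(F4): condition met.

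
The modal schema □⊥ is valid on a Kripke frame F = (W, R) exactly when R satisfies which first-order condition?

This schema is the Ver axiom.
Its frame correspondent is emptiness of R — ∀x ∀y ¬Rxy.

Emptiness of R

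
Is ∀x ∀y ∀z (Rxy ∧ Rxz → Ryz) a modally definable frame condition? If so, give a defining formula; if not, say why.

Yes, by ◇p → □◇p

The condition is the Euclidean property. A defining modal formula is ◇p → □◇p.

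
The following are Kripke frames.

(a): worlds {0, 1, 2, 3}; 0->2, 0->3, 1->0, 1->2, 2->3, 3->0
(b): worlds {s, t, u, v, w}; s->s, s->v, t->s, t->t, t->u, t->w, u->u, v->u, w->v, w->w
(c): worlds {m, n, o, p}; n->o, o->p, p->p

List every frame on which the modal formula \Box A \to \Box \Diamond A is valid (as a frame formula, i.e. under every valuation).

none

This is the axiom for a generalized confluence (Geach) condition; its first-order frame correspondent is \forall x \forall z (xRz \to \exists w (xRw \wedge zRw)).
(a): fails — 0R3 but no w with 0Rw and 3Rw.
(b): fails — sRv but no w* with sRw* and vRw*.
(c): fails — nRo but no w with nRw and oRw.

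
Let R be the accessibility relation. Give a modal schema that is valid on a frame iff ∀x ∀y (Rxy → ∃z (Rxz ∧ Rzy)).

This is density; the standard corresponding axiom is C4: □□p → □p.
Suppose □□p→□p is valid. Take Rxy and set V(p)={w : xR²w}. Then □□p at x, so □p at x, so p at y, i.e. ∃z(Rxz∧Rzy).

□□p → □p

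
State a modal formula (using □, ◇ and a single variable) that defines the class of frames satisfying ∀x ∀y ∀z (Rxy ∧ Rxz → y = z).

A defining formula is ◇r → □r (the CD axiom).
Suppose ◇r→□r is valid. Take Rxy, Rxz and set V(r)={y}. Then ◇r at x, so □r at x, so r at z, i.e. z=y.

◇r → □r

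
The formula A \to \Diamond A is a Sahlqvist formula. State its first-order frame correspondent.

Reflexivity

Replacing A by ¬A and contraposing gives the equivalent schema □A → A.
Suppose □A→A is valid. At any x set V(A)={w : Rxw}. Then □A holds at x, so A holds at x, i.e. Rxx.
Conversely, any frame satisfying \forall x Rxx validates the schema.
So the correspondent is reflexivity.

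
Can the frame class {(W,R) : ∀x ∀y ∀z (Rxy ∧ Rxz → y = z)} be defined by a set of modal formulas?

Yes: it is partial functionality, defined by the CD schema ◇p → □p.
Suppose ◇p→□p is valid. Take Rxy, Rxz and set V(p)={y}. Then ◇p at x, so □p at x, so p at z, i.e. z=y.

Yes, by ◇p → □p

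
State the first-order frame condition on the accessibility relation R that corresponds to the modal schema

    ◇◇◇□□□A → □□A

∀x ∀y ∀z ((xR³y ∧ xR²z) → ∃w (yR³w ∧ z = w))

This is a Sahlqvist (Geach-type) schema ◇^3□^3A → □^2◇^0A.
Minimal-valuation argument: fix x; take any y with xR^3y and any z with xR^2z. Set V(A) to the set of worlds R-reachable from y in exactly 3 steps. Then □^3A holds at y, so the antecedent holds at x; validity forces ◇^0A at z, giving a w with zR^0w and yR^3w.
First-order correspondent: ∀x ∀y ∀z ((xR³y ∧ xR²z) → ∃w (yR³w ∧ z = w)).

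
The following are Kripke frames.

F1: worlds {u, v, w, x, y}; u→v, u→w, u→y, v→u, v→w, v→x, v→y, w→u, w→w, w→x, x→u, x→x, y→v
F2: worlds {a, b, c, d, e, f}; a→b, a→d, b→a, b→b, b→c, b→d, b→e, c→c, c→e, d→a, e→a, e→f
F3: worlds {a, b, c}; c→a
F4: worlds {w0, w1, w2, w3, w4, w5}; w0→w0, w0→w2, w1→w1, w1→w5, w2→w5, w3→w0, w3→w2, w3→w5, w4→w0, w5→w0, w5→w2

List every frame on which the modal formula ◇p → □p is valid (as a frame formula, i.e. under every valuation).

Frame correspondent (Sahlqvist): ∀x ∀y ∀z (Rxy ∧ Rxz → y = z) — i.e. partial functionality.
F1: fails — u sees both v and w.
F2: fails — a sees both b and d.
F3: holds.
F4: fails — w0 sees both w0 and w2.

F3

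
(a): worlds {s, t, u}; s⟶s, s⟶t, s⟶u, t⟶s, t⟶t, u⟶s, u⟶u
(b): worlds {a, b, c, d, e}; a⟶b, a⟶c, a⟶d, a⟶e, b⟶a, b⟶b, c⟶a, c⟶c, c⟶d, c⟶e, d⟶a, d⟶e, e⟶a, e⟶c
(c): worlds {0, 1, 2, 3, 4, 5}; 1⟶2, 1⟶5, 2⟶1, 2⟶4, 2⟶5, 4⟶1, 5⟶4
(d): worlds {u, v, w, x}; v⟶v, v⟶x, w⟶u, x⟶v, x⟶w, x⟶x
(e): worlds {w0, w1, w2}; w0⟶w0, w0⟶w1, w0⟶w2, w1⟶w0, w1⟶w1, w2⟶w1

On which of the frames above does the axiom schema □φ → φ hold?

This is the axiom for reflexivity; its first-order frame correspondent is ∀x Rxx.
(a): satisfies the condition.
(b): fails — world a does not see itself.
(c): fails — world 0 does not see itself.
(d): fails — world u does not see itself.
(e): fails — world w2 does not see itself.
Valid on: (a).

(a)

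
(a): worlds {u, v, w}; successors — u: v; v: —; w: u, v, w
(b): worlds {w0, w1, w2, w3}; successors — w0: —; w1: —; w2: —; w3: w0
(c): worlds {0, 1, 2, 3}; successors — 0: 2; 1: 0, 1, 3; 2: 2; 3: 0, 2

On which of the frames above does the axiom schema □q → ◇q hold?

(c)

Frame correspondent (Sahlqvist): ∀x ∃y Rxy — i.e. seriality.
(a): fails — world v has no successor.
(b): fails — world w0 has no successor.
(c): ✓.
Valid on: (c).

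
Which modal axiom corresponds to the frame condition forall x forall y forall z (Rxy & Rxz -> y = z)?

This is partial functionality; the standard corresponding axiom is CD: ◇s → □s.
Suppose ◇s→□s is valid. Take Rxy, Rxz and set V(s)={y}. Then ◇s at x, so □s at x, so s at z, i.e. z=y.

◇s → □s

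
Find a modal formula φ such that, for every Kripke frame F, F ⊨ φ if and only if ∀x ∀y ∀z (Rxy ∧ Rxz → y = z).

◇q → □q

A defining formula is ◇q → □q (the CD axiom).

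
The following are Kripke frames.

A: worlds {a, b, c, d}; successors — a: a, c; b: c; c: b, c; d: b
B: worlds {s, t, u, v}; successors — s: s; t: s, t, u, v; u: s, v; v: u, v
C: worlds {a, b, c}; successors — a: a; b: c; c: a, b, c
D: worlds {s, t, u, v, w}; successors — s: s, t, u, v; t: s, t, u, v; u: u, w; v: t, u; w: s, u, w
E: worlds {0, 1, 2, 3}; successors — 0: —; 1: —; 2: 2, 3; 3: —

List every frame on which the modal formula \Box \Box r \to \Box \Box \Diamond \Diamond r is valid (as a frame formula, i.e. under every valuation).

The schema corresponds to a generalized confluence (Geach) condition: \forall x \forall z (x R^2 z \to \exists w (x R^2 w \wedge z R^2 w)).
A: ✓.
B: ✓.
C: ✓.
D: ✓.
E: fails — 2R²3 but no w with 2R²w and 3R²w.
Valid on: A, B, C, D.

A, B, C, D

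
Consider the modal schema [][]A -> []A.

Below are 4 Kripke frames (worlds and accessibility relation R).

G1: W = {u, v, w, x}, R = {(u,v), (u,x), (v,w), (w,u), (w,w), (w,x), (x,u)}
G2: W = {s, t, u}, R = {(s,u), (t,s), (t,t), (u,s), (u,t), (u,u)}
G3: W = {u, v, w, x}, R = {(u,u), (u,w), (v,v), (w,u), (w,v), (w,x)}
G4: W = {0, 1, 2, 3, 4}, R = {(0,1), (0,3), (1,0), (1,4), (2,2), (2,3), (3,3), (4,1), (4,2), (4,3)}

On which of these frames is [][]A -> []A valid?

G2

This is the axiom for density; its first-order frame correspondent is forall x forall y (Rxy -> exists z (Rxz & Rzy)).
G1: fails — Ruv but no z with Ruz and Rzv.
G2: condition met.
G3: fails — Rwx but no z with Rwz and Rzx.
G4: fails — R10 but no z with R1z and Rz0.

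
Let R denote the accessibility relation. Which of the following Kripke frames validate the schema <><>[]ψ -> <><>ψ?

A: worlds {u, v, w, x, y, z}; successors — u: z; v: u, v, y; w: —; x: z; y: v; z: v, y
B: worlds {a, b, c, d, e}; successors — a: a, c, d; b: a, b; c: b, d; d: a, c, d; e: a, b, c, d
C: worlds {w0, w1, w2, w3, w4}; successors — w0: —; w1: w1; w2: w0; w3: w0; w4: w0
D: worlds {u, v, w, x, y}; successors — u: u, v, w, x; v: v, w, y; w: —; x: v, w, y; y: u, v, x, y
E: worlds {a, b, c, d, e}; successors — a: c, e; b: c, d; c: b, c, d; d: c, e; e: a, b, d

The schema corresponds to a generalized confluence (Geach) condition: forall x forall y (x R^2 y -> exists w (yRw & x R^2 w)).
A: fails — yR²u but no t with uRt and yR²t.
B: condition met.
C: condition met.
D: fails — uR²w but no t with wRt and uR²t.
E: condition met.
Valid on: B, C, E.

B, C, E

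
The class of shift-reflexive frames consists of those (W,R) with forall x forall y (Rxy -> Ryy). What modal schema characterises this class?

The condition is shift-reflexivity. The T□ schema □(□q → q) defines it.
Suppose □(□q→q) is valid. Take Rxy and set V(q)={w : Ryw}. Then at y, □q holds; since □(□q→q) at x, □q→q at y, so q at y, i.e. Ryy.

□(□q → q)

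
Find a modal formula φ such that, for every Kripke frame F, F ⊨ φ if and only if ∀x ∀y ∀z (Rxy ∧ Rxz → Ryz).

A defining formula is ◇q → □◇q (the 5 axiom).
Suppose ◇q→□◇q is valid. Take Rxy, Rxz and set V(q)={y}. Then ◇q at x, so □◇q at x, so ◇q at z, so some w with Rzw has q; w=y, i.e. Rzy. By symmetry of the argument, Ryz.

◇q → □◇q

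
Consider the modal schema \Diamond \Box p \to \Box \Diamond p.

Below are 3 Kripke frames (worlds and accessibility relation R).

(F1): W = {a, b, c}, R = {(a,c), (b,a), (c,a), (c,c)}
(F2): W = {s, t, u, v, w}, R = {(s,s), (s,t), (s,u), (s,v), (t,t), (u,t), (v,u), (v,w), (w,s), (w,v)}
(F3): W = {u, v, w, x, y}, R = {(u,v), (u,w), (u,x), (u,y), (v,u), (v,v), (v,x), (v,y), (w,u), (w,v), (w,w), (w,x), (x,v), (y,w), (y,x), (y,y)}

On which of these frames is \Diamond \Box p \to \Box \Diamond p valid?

This is the axiom for convergence; its first-order frame correspondent is \forall x \forall y \forall z (Rxy \wedge Rxz \to \exists w (Ryw \wedge Rzw)).
(F1): condition met.
(F2): fails — Rsv and Rsu but v and u have no common successor.
(F3): fails — Rux and Ruy but x and y have no common successor.
Valid on: (F1).

(F1)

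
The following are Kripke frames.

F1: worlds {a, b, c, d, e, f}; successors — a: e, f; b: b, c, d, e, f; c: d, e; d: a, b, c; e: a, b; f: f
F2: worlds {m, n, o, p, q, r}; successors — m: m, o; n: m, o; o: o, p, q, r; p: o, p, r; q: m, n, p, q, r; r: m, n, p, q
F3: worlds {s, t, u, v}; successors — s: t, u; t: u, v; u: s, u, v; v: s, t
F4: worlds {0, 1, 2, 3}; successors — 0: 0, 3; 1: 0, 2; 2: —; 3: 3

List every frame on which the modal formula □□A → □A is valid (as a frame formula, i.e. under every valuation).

F2

Frame correspondent (Sahlqvist): ∀x ∀y (Rxy → ∃z (Rxz ∧ Rzy)) — i.e. density.
F1: fails — Rcd but no z with Rcz and Rzd.
F2: holds.
F3: fails — Rvs but no z with Rvz and Rzs.
F4: fails — R12 but no z with R1z and Rz2.
Valid on: F2.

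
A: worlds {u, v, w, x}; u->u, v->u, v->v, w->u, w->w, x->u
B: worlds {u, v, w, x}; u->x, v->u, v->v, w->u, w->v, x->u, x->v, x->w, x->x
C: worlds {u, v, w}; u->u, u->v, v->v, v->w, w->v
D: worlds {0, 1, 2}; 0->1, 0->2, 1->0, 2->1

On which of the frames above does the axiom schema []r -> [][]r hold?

A

This is the axiom for transitivity; its first-order frame correspondent is forall x forall y forall z (Rxy & Ryz -> Rxz).
A: satisfies the condition.
B: fails — Rwu and Rux but not Rwx.
C: fails — Ruv and Rvw but not Ruw.
D: fails — R01 and R10 but not R00.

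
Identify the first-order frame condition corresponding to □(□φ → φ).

shift-reflexivity

Suppose □(□φ→φ) is valid. Take Rxy and set V(φ)={w : Ryw}. Then at y, □φ holds; since □(□φ→φ) at x, □φ→φ at y, so φ at y, i.e. Ryy.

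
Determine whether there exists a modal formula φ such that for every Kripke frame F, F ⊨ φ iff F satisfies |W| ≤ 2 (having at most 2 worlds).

If a class were modally definable it would be closed under disjoint unions (Goldblatt–Thomason).
Any modal formula valid on each of 3 disjoint one-world frames is valid on their disjoint union (validity is preserved under disjoint unions). Each one-world frame has |W|=1≤2, but the union has |W|=3.
Hence having at most 2 worlds is not modally definable.

Not definable by any modal formula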